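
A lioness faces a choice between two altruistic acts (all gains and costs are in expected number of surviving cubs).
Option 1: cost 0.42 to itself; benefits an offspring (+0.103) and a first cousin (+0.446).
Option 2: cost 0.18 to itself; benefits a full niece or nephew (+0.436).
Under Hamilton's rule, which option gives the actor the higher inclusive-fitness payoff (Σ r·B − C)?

Option 1: r to an offspring = 0.5.
Option 1: r to a first cousin = 0.125.
Option 1: Σ r·B − C = (1·0.5·0.103 + 1·0.125·0.446) − 0.42 = -0.31275.
Option 2: r to a full niece or nephew = 0.25.
Option 2: Σ r·B − C = (1·0.25·0.436) − 0.18 = -0.071.
Option 2 has the higher net inclusive-fitness payoff.

Option 2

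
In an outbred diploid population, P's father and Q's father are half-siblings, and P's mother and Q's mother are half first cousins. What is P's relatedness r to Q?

With two independent routes of shared ancestry, r is the sum of the two contributions.
P and Q are related in two ways: half first cousins through their fathers (r = 1/16) and half second cousins through their mothers (r = 1/64).
r = 1/16 + 1/64 = 5/64 = 0.078125.

0.078125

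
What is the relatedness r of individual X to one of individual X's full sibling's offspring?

Each parent–offspring link contributes a factor of 1/2, and independent paths through distinct common ancestors add.
Full aunt/uncle↔niece/nephew: two paths of length 3 through the shared grandparent pair: r = 2·(1/2)^3 = 1/4.

0.25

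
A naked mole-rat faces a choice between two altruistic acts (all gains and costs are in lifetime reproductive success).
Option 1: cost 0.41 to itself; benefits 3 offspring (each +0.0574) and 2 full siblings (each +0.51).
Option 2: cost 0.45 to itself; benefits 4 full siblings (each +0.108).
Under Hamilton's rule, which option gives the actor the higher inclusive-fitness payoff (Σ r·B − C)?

Option 1

Option 1: r to an offspring = 0.5.
Option 1: r to a full sibling = 0.5.
Option 1: Σ r·B − C = (3·0.5·0.0574 + 2·0.5·0.51) − 0.41 = 0.1861.
Option 2: r to a full sibling = 0.5.
Option 2: Σ r·B − C = (4·0.5·0.108) − 0.45 = -0.234.
Option 1 has the higher net inclusive-fitness payoff.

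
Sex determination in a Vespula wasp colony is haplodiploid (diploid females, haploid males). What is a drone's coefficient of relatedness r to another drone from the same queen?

0.5

Haploid brothers each carry a random half of the queen's diploid genome, so on average they share half: r = 1/2.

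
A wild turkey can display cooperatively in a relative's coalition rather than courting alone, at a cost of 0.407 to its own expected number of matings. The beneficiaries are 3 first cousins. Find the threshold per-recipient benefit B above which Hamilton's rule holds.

1.0853

r to a first cousin = 1/8 (first cousins share one grandparent pair — two paths of length 4: r = 2·(1/2)^4 = 1/8).
Hamilton's rule with n recipients of equal r: n·r·B > C, so B > C/(n·r) = 0.407/(3·0.125) = 1.0853.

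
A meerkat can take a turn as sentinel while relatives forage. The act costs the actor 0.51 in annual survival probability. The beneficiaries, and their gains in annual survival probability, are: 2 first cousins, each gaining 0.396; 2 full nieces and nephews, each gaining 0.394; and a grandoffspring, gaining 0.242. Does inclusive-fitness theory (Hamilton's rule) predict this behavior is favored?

Hamilton's rule: the trait is favored when the sum of r·B over every recipient exceeds the actor's cost C.
r to a first cousin = 1/8 (first cousins share one grandparent pair — two paths of length 4: r = 2·(1/2)^4 = 1/8).
r to a full niece or nephew = 1/4 (full aunt/uncle↔niece/nephew: two paths of length 3 through the shared grandparent pair: r = 2·(1/2)^3 = 1/4).
r to a grandoffspring = 0.25 (two parent–offspring links: r = (1/2)^2 = 1/4).
Summing one r·B term per recipient: 2·0.125·0.396 + 2·0.25·0.394 + 1·0.25·0.242 = 0.3565.
0.3565 < 0.51: the indirect benefit is less than the cost.

No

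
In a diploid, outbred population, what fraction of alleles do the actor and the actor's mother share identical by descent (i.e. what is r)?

0.5

Each parent–offspring link contributes a factor of 1/2, and independent paths through distinct common ancestors add.
One parent–offspring link: r = (1/2)^1 = 1/2.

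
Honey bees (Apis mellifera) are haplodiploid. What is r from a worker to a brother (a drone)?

0.25

Her haploid brother carries none of their father's genes and a random half of their mother's genome; that half matches the maternal half of her own genome with probability 1/2: r = 1/2 · 1/2 = 1/4.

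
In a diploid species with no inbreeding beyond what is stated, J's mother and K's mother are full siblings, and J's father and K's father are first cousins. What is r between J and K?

Independent pedigree routes through distinct common ancestors add.
J and K are related in two ways: first cousins through their mothers (r = 1/8) and second cousins through their fathers (r = 1/32).
r = 1/8 + 1/32 = 5/32 = 0.15625.

0.15625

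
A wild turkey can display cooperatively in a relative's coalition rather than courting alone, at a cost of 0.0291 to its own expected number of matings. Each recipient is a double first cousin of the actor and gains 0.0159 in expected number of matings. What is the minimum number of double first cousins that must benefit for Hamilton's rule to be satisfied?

r to a double first cousin = 1/4 (double first cousins share both grandparent pairs — four paths of length 4: r = 4·(1/2)^4 = 1/4).
Hamilton's rule: n·r·B > C  ⇒  n > C/(r·B) = 0.0291/(0.25·0.0159) = 7.321.
The smallest integer exceeding 7.321 is 8.

8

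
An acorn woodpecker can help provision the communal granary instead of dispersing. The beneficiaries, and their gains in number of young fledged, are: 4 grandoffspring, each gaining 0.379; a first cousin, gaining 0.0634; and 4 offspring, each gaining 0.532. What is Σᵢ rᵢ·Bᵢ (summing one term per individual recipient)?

1.450925

r to a grandoffspring = 1/4 (two parent–offspring links: r = (1/2)^2 = 1/4).
r to a first cousin = 0.125 (first cousins share one grandparent pair — two paths of length 4: r = 2·(1/2)^4 = 1/8).
r to an offspring = 1/2 (one parent–offspring link: r = (1/2)^1 = 1/2).
Summing one r·B term per recipient: 4·0.25·0.379 + 1·0.125·0.0634 + 4·0.5·0.532 = 1.450925.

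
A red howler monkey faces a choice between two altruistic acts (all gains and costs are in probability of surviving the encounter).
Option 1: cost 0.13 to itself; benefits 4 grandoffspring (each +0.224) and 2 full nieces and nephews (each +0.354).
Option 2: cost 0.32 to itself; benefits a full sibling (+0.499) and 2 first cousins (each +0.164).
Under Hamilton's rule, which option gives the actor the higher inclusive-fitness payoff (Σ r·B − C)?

Option 1

Option 1: r to a grandoffspring = 0.25.
Option 1: r to a full niece or nephew = 0.25.
Option 1: Σ r·B − C = (4·0.25·0.224 + 2·0.25·0.354) − 0.13 = 0.271.
Option 2: r to a full sibling = 0.5.
Option 2: r to a first cousin = 0.125.
Option 2: Σ r·B − C = (1·0.5·0.499 + 2·0.125·0.164) − 0.32 = -0.0295.
Option 1 has the higher net inclusive-fitness payoff.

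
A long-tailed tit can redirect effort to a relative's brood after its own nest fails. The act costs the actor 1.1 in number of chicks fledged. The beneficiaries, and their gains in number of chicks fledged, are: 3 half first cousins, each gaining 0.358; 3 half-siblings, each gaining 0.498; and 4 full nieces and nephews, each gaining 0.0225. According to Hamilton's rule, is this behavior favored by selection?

Hamilton's rule: the trait is favored when the sum of r·B over every recipient exceeds the actor's cost C.
r to a half first cousin = 1/16 (half first cousins share one grandparent — one path of length 4: r = (1/2)^4 = 1/16).
r to a half-sibling = 1/4 (half-sibs share one parent — one path of length 2: r = (1/2)^2 = 1/4).
r to a full niece or nephew = 0.25 (full aunt/uncle↔niece/nephew: two paths of length 3 through the shared grandparent pair: r = 2·(1/2)^3 = 1/4).
Summing one r·B term per recipient: 3·0.0625·0.358 + 3·0.25·0.498 + 4·0.25·0.0225 = 0.463125.
0.463125 < 1.1: the indirect benefit is less than the cost.

No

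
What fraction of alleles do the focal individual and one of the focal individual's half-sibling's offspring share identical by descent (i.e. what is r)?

Each parent–offspring link contributes a factor of 1/2, and independent paths through distinct common ancestors add.
Half-aunt/uncle↔niece/nephew: one path of length 3: r = (1/2)^3 = 1/8.

0.125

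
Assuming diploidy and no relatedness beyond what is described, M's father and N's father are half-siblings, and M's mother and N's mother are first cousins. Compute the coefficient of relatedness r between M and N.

Wright's path rule: contributions from independent ancestry routes add.
M and N are related in two ways: half first cousins through their fathers (r = 1/16) and second cousins through their mothers (r = 1/32).
r = 1/16 + 1/32 = 3/32 = 0.09375.

0.09375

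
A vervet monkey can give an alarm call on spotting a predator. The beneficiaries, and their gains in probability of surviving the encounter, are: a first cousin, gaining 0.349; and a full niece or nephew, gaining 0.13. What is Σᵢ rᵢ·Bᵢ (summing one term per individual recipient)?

0.076125

r to a first cousin = 0.125 (first cousins share one grandparent pair — two paths of length 4: r = 2·(1/2)^4 = 1/8).
r to a full niece or nephew = 1/4 (full aunt/uncle↔niece/nephew: two paths of length 3 through the shared grandparent pair: r = 2·(1/2)^3 = 1/4).
Summing one r·B term per recipient: 1·0.125·0.349 + 1·0.25·0.13 = 0.076125.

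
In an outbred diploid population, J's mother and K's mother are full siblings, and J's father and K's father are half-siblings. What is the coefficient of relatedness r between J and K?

Relatedness sums over independent paths through distinct common ancestors.
J and K are related in two ways: first cousins through their mothers (r = 1/8) and half first cousins through their fathers (r = 1/16).
r = 1/8 + 1/16 = 3/16 = 0.1875.

0.1875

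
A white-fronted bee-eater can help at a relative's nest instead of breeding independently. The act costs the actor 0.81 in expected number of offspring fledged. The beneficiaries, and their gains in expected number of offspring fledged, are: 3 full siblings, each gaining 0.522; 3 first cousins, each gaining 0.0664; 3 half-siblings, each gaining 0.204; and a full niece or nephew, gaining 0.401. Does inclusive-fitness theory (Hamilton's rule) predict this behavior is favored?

Hamilton's rule: the trait is favored when the sum of r·B over every recipient exceeds the actor's cost C.
r to a full sibling = 0.5 (full sibs share both parents — two paths of length 2: r = 2·(1/2)^2 = 1/2).
r to a first cousin = 0.125 (first cousins share one grandparent pair — two paths of length 4: r = 2·(1/2)^4 = 1/8).
r to a half-sibling = 1/4 (half-sibs share one parent — one path of length 2: r = (1/2)^2 = 1/4).
r to a full niece or nephew = 1/4 (full aunt/uncle↔niece/nephew: two paths of length 3 through the shared grandparent pair: r = 2·(1/2)^3 = 1/4).
Summing one r·B term per recipient: 3·0.5·0.522 + 3·0.125·0.0664 + 3·0.25·0.204 + 1·0.25·0.401 = 1.06115.
1.06115 > 0.81: the indirect benefit exceeds the cost.

Yes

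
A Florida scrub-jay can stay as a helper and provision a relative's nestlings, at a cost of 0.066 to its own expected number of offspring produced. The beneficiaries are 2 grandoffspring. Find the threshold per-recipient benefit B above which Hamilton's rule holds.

r to a grandoffspring = 0.25 (two parent–offspring links: r = (1/2)^2 = 1/4).
Hamilton's rule with n recipients of equal r: n·r·B > C, so B > C/(n·r) = 0.066/(2·0.25) = 0.132.

0.132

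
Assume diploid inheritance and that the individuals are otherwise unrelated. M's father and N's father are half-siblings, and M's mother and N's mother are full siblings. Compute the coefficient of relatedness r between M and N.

0.1875

Independent pedigree routes through distinct common ancestors add.
M and N are related in two ways: half first cousins through their fathers (r = 1/16) and first cousins through their mothers (r = 1/8).
r = 1/16 + 1/8 = 3/16 = 0.1875.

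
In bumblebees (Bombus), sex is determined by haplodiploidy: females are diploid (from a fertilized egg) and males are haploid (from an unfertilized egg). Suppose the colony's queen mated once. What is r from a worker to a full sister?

0.75

Haplodiploid full sisters inherit their father's entire haploid genome identically (contributing 1/2) and on average half of their mother's contribution (1/2 · 1/2 = 1/4); r = 1/2 + 1/4 = 3/4.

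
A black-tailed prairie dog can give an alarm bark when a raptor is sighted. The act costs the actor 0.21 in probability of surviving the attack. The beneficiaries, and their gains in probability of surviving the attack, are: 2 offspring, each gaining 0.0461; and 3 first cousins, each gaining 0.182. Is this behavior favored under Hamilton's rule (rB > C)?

Hamilton's rule: the trait is favored when the sum of r·B over every recipient exceeds the actor's cost C.
r to an offspring = 0.5 (one parent–offspring link: r = (1/2)^1 = 1/2).
r to a first cousin = 1/8 (first cousins share one grandparent pair — two paths of length 4: r = 2·(1/2)^4 = 1/8).
Summing one r·B term per recipient: 2·0.5·0.0461 + 3·0.125·0.182 = 0.11435.
0.11435 < 0.21: the indirect benefit is less than the cost.

No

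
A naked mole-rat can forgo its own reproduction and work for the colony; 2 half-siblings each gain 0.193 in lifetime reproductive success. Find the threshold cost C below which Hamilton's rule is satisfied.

0.0965

r to a half-sibling = 1/4 (half-sibs share one parent — one path of length 2: r = (1/2)^2 = 1/4).
Hamilton's rule: n·r·B > C, so the trait is favored while C < n·r·B = 2·0.25·0.193 = 0.0965.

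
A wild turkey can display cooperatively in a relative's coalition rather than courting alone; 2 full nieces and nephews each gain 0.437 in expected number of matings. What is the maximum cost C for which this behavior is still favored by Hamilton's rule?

0.2185

r to a full niece or nephew = 0.25 (full aunt/uncle↔niece/nephew: two paths of length 3 through the shared grandparent pair: r = 2·(1/2)^3 = 1/4).
Hamilton's rule: n·r·B > C, so the trait is favored while C < n·r·B = 2·0.25·0.437 = 0.2185.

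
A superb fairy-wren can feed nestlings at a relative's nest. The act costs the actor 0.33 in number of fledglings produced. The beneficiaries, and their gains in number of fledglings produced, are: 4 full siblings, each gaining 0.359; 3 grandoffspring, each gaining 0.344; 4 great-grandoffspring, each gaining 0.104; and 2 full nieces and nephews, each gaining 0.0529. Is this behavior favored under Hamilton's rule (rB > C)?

Hamilton's rule: the trait is favored when the sum of r·B over every recipient exceeds the actor's cost C.
r to a full sibling = 1/2 (full sibs share both parents — two paths of length 2: r = 2·(1/2)^2 = 1/2).
r to a grandoffspring = 0.25 (two parent–offspring links: r = (1/2)^2 = 1/4).
r to a great-grandoffspring = 0.125 (three parent–offspring links: r = (1/2)^3 = 1/8).
r to a full niece or nephew = 1/4 (full aunt/uncle↔niece/nephew: two paths of length 3 through the shared grandparent pair: r = 2·(1/2)^3 = 1/4).
Summing one r·B term per recipient: 4·0.5·0.359 + 3·0.25·0.344 + 4·0.125·0.104 + 2·0.25·0.0529 = 1.05445.
1.05445 > 0.33: the indirect benefit exceeds the cost.

Yes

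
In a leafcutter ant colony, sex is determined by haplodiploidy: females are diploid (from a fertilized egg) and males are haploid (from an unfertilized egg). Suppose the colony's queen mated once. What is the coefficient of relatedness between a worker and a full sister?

0.75

Haplodiploid full sisters inherit their father's entire haploid genome identically (contributing 1/2) and on average half of their mother's contribution (1/2 · 1/2 = 1/4); r = 1/2 + 1/4 = 3/4.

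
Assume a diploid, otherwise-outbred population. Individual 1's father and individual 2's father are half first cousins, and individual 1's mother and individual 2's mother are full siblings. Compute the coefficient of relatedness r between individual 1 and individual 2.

Wright's path rule: contributions from independent ancestry routes add.
Individual 1 and individual 2 are related in two ways: half second cousins through their fathers (r = 1/64) and first cousins through their mothers (r = 1/8).
r = 1/64 + 1/8 = 0.140625.

0.140625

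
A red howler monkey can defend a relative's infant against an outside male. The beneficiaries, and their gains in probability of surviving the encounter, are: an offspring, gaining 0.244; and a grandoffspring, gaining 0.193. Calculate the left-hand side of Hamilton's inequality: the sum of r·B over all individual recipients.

r to an offspring = 0.5 (one parent–offspring link: r = (1/2)^1 = 1/2).
r to a grandoffspring = 0.25 (two parent–offspring links: r = (1/2)^2 = 1/4).
Summing one r·B term per recipient: 1·0.5·0.244 + 1·0.25·0.193 = 0.17025.

0.17025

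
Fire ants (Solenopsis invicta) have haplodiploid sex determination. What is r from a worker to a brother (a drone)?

0.25

Her haploid brother carries none of their father's genes and a random half of their mother's genome; that half matches the maternal half of her own genome with probability 1/2: r = 1/2 · 1/2 = 1/4.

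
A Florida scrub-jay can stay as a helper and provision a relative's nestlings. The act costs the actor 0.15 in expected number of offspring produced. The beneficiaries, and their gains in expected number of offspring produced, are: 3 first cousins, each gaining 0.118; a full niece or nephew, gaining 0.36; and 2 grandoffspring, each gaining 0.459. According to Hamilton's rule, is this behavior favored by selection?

Yes

Hamilton's rule: the trait is favored when the sum of r·B over every recipient exceeds the actor's cost C.
r to a first cousin = 0.125 (first cousins share one grandparent pair — two paths of length 4: r = 2·(1/2)^4 = 1/8).
r to a full niece or nephew = 0.25 (full aunt/uncle↔niece/nephew: two paths of length 3 through the shared grandparent pair: r = 2·(1/2)^3 = 1/4).
r to a grandoffspring = 1/4 (two parent–offspring links: r = (1/2)^2 = 1/4).
Summing one r·B term per recipient: 3·0.125·0.118 + 1·0.25·0.36 + 2·0.25·0.459 = 0.36375.
0.36375 > 0.15: the indirect benefit exceeds the cost.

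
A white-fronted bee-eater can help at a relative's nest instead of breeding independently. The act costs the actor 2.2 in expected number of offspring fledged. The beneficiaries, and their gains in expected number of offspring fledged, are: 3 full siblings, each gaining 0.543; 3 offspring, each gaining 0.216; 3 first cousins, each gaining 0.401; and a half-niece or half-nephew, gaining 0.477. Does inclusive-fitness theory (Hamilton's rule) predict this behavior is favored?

Hamilton's rule: the trait is favored when the sum of r·B over every recipient exceeds the actor's cost C.
r to a full sibling = 0.5 (full sibs share both parents — two paths of length 2: r = 2·(1/2)^2 = 1/2).
r to an offspring = 0.5 (one parent–offspring link: r = (1/2)^1 = 1/2).
r to a first cousin = 1/8 (first cousins share one grandparent pair — two paths of length 4: r = 2·(1/2)^4 = 1/8).
r to a half-niece or half-nephew = 0.125 (half-aunt/uncle↔niece/nephew: one path of length 3: r = (1/2)^3 = 1/8).
Summing one r·B term per recipient: 3·0.5·0.543 + 3·0.5·0.216 + 3·0.125·0.401 + 1·0.125·0.477 = 1.3485.
1.3485 < 2.2: the indirect benefit is less than the cost.

No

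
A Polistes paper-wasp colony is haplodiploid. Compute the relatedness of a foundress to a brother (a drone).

0.25

Her haploid brother carries none of their father's genes and a random half of their mother's genome; that half matches the maternal half of her own genome with probability 1/2: r = 1/2 · 1/2 = 1/4.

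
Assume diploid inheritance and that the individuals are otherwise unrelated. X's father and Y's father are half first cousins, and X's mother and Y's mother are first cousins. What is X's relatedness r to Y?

0.046875

With two independent routes of shared ancestry, r is the sum of the two contributions.
X and Y are related in two ways: half second cousins through their fathers (r = 1/64) and second cousins through their mothers (r = 1/32).
r = 1/64 + 1/32 = 0.046875.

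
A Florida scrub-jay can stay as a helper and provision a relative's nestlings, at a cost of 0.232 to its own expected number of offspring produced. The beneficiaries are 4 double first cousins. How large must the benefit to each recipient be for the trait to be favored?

0.232

r to a double first cousin = 1/4 (double first cousins share both grandparent pairs — four paths of length 4: r = 4·(1/2)^4 = 1/4).
Hamilton's rule with n recipients of equal r: n·r·B > C, so B > C/(n·r) = 0.232/(4·0.25) = 0.232.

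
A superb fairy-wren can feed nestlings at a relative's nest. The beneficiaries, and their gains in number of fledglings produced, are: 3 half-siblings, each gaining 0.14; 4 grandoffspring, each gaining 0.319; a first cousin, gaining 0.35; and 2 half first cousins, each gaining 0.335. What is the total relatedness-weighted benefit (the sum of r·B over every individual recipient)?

r to a half-sibling = 0.25 (half-sibs share one parent — one path of length 2: r = (1/2)^2 = 1/4).
r to a grandoffspring = 0.25 (two parent–offspring links: r = (1/2)^2 = 1/4).
r to a first cousin = 1/8 (first cousins share one grandparent pair — two paths of length 4: r = 2·(1/2)^4 = 1/8).
r to a half first cousin = 1/16 (half first cousins share one grandparent — one path of length 4: r = (1/2)^4 = 1/16).
Summing one r·B term per recipient: 3·0.25·0.14 + 4·0.25·0.319 + 1·0.125·0.35 + 2·0.0625·0.335 = 0.509625.

0.509625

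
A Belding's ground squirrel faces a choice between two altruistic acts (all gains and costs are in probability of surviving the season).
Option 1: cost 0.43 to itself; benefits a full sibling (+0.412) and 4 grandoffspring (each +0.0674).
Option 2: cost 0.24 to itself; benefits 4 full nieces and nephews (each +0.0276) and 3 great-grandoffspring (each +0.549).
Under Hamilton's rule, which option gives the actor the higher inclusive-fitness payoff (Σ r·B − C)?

Option 1: r to a full sibling = 0.5.
Option 1: r to a grandoffspring = 0.25.
Option 1: Σ r·B − C = (1·0.5·0.412 + 4·0.25·0.0674) − 0.43 = -0.1566.
Option 2: r to a full niece or nephew = 0.25.
Option 2: r to a great-grandoffspring = 0.125.
Option 2: Σ r·B − C = (4·0.25·0.0276 + 3·0.125·0.549) − 0.24 = -0.006525.
Option 2 has the higher net inclusive-fitness payoff.

Option 2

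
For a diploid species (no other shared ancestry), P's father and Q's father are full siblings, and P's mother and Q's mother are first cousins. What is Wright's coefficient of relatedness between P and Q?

0.15625

With two independent routes of shared ancestry, r is the sum of the two contributions.
P and Q are related in two ways: first cousins through their fathers (r = 1/8) and second cousins through their mothers (r = 1/32).
r = 1/8 + 1/32 = 5/32 = 0.15625.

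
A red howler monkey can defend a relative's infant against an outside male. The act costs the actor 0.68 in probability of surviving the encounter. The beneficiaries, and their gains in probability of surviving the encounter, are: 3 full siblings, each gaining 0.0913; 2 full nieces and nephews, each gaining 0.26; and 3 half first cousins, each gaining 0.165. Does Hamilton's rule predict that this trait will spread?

No

Hamilton's rule: the trait is favored when the sum of r·B over every recipient exceeds the actor's cost C.
r to a full sibling = 0.5 (full sibs share both parents — two paths of length 2: r = 2·(1/2)^2 = 1/2).
r to a full niece or nephew = 1/4 (full aunt/uncle↔niece/nephew: two paths of length 3 through the shared grandparent pair: r = 2·(1/2)^3 = 1/4).
r to a half first cousin = 0.0625 (half first cousins share one grandparent — one path of length 4: r = (1/2)^4 = 1/16).
Summing one r·B term per recipient: 3·0.5·0.0913 + 2·0.25·0.26 + 3·0.0625·0.165 = 0.2978875.
0.2978875 < 0.68: the indirect benefit is less than the cost.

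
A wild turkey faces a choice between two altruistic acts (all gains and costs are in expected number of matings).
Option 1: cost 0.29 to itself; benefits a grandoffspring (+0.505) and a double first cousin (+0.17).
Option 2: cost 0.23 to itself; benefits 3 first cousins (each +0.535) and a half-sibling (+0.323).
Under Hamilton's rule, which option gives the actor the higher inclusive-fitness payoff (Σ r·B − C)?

Option 1: r to a grandoffspring = 0.25.
Option 1: r to a double first cousin = 0.25.
Option 1: Σ r·B − C = (1·0.25·0.505 + 1·0.25·0.17) − 0.29 = -0.12125.
Option 2: r to a first cousin = 0.125.
Option 2: r to a half-sibling = 0.25.
Option 2: Σ r·B − C = (3·0.125·0.535 + 1·0.25·0.323) − 0.23 = 0.051375.
Option 2 has the higher net inclusive-fitness payoff.

Option 2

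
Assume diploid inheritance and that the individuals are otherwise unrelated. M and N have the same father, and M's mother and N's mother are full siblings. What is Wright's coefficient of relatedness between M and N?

Relatedness sums over independent paths through distinct common ancestors.
M and N are related in two ways: half-sibs through their shared father (r = 1/4) and first cousins through their mothers (r = 1/8).
r = 1/4 + 1/8 = 0.375.

0.375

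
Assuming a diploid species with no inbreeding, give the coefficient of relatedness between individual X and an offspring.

Each parent–offspring link contributes a factor of 1/2, and independent paths through distinct common ancestors add.
One parent–offspring link: r = (1/2)^1 = 1/2.

0.5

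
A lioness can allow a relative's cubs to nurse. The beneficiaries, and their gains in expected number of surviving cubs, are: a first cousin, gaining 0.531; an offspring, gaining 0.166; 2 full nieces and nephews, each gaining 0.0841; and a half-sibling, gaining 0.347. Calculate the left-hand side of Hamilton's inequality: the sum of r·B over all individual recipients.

r to a first cousin = 1/8 (first cousins share one grandparent pair — two paths of length 4: r = 2·(1/2)^4 = 1/8).
r to an offspring = 1/2 (one parent–offspring link: r = (1/2)^1 = 1/2).
r to a full niece or nephew = 1/4 (full aunt/uncle↔niece/nephew: two paths of length 3 through the shared grandparent pair: r = 2·(1/2)^3 = 1/4).
r to a half-sibling = 1/4 (half-sibs share one parent — one path of length 2: r = (1/2)^2 = 1/4).
Summing one r·B term per recipient: 1·0.125·0.531 + 1·0.5·0.166 + 2·0.25·0.0841 + 1·0.25·0.347 = 0.278175.

0.278175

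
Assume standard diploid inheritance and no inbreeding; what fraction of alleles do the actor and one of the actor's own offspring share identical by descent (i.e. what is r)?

0.5

Each parent–offspring link contributes a factor of 1/2, and independent paths through distinct common ancestors add.
One parent–offspring link: r = (1/2)^1 = 1/2.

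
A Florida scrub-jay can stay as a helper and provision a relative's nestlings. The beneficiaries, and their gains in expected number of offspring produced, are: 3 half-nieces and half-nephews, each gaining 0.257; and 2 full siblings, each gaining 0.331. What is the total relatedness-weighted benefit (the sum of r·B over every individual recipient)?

0.427375

r to a half-niece or half-nephew = 0.125 (half-aunt/uncle↔niece/nephew: one path of length 3: r = (1/2)^3 = 1/8).
r to a full sibling = 0.5 (full sibs share both parents — two paths of length 2: r = 2·(1/2)^2 = 1/2).
Summing one r·B term per recipient: 3·0.125·0.257 + 2·0.5·0.331 = 0.427375.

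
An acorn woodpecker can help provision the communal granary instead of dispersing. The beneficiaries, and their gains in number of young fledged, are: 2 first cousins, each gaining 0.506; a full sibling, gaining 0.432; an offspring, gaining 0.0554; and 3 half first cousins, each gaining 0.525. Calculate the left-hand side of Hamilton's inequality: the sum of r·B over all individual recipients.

0.4686375

r to a first cousin = 1/8 (first cousins share one grandparent pair — two paths of length 4: r = 2·(1/2)^4 = 1/8).
r to a full sibling = 0.5 (full sibs share both parents — two paths of length 2: r = 2·(1/2)^2 = 1/2).
r to an offspring = 1/2 (one parent–offspring link: r = (1/2)^1 = 1/2).
r to a half first cousin = 0.0625 (half first cousins share one grandparent — one path of length 4: r = (1/2)^4 = 1/16).
Summing one r·B term per recipient: 2·0.125·0.506 + 1·0.5·0.432 + 1·0.5·0.0554 + 3·0.0625·0.525 = 0.4686375.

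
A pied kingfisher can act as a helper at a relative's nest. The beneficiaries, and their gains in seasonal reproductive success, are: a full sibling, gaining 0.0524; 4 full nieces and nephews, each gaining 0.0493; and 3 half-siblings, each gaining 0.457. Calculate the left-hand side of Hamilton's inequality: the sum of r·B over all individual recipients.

r to a full sibling = 1/2 (full sibs share both parents — two paths of length 2: r = 2·(1/2)^2 = 1/2).
r to a full niece or nephew = 1/4 (full aunt/uncle↔niece/nephew: two paths of length 3 through the shared grandparent pair: r = 2·(1/2)^3 = 1/4).
r to a half-sibling = 0.25 (half-sibs share one parent — one path of length 2: r = (1/2)^2 = 1/4).
Summing one r·B term per recipient: 1·0.5·0.0524 + 4·0.25·0.0493 + 3·0.25·0.457 = 0.41825.

0.41825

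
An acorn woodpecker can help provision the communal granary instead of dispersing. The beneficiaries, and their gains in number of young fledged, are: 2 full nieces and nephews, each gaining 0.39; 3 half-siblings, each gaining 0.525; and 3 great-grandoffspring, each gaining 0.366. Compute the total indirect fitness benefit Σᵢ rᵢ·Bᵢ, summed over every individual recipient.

r to a full niece or nephew = 0.25 (full aunt/uncle↔niece/nephew: two paths of length 3 through the shared grandparent pair: r = 2·(1/2)^3 = 1/4).
r to a half-sibling = 0.25 (half-sibs share one parent — one path of length 2: r = (1/2)^2 = 1/4).
r to a great-grandoffspring = 0.125 (three parent–offspring links: r = (1/2)^3 = 1/8).
Summing one r·B term per recipient: 2·0.25·0.39 + 3·0.25·0.525 + 3·0.125·0.366 = 0.726.

0.726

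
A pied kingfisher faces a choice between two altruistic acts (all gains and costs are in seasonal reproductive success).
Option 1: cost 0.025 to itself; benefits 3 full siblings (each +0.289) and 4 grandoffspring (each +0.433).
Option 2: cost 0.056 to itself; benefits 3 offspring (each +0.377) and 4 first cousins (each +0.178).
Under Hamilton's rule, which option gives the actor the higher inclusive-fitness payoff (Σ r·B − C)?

Option 1

Option 1: r to a full sibling = 0.5.
Option 1: r to a grandoffspring = 0.25.
Option 1: Σ r·B − C = (3·0.5·0.289 + 4·0.25·0.433) − 0.025 = 0.8415.
Option 2: r to an offspring = 0.5.
Option 2: r to a first cousin = 0.125.
Option 2: Σ r·B − C = (3·0.5·0.377 + 4·0.125·0.178) − 0.056 = 0.5985.
Option 1 has the higher net inclusive-fitness payoff.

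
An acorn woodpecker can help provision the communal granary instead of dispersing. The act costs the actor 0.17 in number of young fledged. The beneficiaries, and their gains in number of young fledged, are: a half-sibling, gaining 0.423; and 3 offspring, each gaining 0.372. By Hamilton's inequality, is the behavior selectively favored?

Yes

Hamilton's rule: the trait is favored when the sum of r·B over every recipient exceeds the actor's cost C.
r to a half-sibling = 1/4 (half-sibs share one parent — one path of length 2: r = (1/2)^2 = 1/4).
r to an offspring = 1/2 (one parent–offspring link: r = (1/2)^1 = 1/2).
Summing one r·B term per recipient: 1·0.25·0.423 + 3·0.5·0.372 = 0.66375.
0.66375 > 0.17: the indirect benefit exceeds the cost.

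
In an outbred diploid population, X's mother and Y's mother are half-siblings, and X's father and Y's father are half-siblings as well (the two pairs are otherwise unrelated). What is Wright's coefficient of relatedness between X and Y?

Independent pedigree routes through distinct common ancestors add.
X and Y are related in two ways: half first cousins through their mothers (r = 1/16) and half first cousins through their fathers (r = 1/16).
r = 1/16 + 1/16 = 1/8 = 0.125.

0.125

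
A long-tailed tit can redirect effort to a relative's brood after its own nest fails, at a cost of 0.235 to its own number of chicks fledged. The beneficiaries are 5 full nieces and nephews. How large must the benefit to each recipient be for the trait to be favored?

0.188

r to a full niece or nephew = 0.25 (full aunt/uncle↔niece/nephew: two paths of length 3 through the shared grandparent pair: r = 2·(1/2)^3 = 1/4).
Hamilton's rule with n recipients of equal r: n·r·B > C, so B > C/(n·r) = 0.235/(5·0.25) = 0.188.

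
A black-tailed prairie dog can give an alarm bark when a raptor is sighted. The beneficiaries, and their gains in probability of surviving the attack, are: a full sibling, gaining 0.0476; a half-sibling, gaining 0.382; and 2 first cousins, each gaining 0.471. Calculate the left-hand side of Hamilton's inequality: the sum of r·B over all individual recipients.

0.23705

r to a full sibling = 0.5 (full sibs share both parents — two paths of length 2: r = 2·(1/2)^2 = 1/2).
r to a half-sibling = 0.25 (half-sibs share one parent — one path of length 2: r = (1/2)^2 = 1/4).
r to a first cousin = 0.125 (first cousins share one grandparent pair — two paths of length 4: r = 2·(1/2)^4 = 1/8).
Summing one r·B term per recipient: 1·0.5·0.0476 + 1·0.25·0.382 + 2·0.125·0.471 = 0.23705.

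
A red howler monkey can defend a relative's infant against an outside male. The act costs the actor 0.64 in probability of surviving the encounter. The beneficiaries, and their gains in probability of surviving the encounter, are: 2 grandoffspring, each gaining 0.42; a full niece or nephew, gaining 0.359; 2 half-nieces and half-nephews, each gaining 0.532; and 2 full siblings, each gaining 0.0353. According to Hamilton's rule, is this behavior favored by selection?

Hamilton's rule: the trait is favored when the sum of r·B over every recipient exceeds the actor's cost C.
r to a grandoffspring = 1/4 (two parent–offspring links: r = (1/2)^2 = 1/4).
r to a full niece or nephew = 1/4 (full aunt/uncle↔niece/nephew: two paths of length 3 through the shared grandparent pair: r = 2·(1/2)^3 = 1/4).
r to a half-niece or half-nephew = 1/8 (half-aunt/uncle↔niece/nephew: one path of length 3: r = (1/2)^3 = 1/8).
r to a full sibling = 1/2 (full sibs share both parents — two paths of length 2: r = 2·(1/2)^2 = 1/2).
Summing one r·B term per recipient: 2·0.25·0.42 + 1·0.25·0.359 + 2·0.125·0.532 + 2·0.5·0.0353 = 0.46805.
0.46805 < 0.64: the indirect benefit is less than the cost.

No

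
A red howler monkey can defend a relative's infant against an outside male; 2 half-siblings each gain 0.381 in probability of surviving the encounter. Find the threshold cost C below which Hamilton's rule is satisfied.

0.1905

r to a half-sibling = 1/4 (half-sibs share one parent — one path of length 2: r = (1/2)^2 = 1/4).
Hamilton's rule: n·r·B > C, so the trait is favored while C < n·r·B = 2·0.25·0.381 = 0.1905.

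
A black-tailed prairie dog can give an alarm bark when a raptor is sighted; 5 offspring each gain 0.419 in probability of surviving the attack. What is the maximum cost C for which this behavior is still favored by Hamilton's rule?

r to an offspring = 0.5 (one parent–offspring link: r = (1/2)^1 = 1/2).
Hamilton's rule: n·r·B > C, so the trait is favored while C < n·r·B = 5·0.5·0.419 = 1.0475.

1.0475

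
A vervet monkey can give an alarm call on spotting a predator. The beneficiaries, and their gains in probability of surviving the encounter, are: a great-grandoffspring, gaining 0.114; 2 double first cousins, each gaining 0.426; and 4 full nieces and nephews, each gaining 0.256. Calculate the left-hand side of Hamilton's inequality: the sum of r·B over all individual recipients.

0.48325

r to a great-grandoffspring = 0.125 (three parent–offspring links: r = (1/2)^3 = 1/8).
r to a double first cousin = 1/4 (double first cousins share both grandparent pairs — four paths of length 4: r = 4·(1/2)^4 = 1/4).
r to a full niece or nephew = 1/4 (full aunt/uncle↔niece/nephew: two paths of length 3 through the shared grandparent pair: r = 2·(1/2)^3 = 1/4).
Summing one r·B term per recipient: 1·0.125·0.114 + 2·0.25·0.426 + 4·0.25·0.256 = 0.48325.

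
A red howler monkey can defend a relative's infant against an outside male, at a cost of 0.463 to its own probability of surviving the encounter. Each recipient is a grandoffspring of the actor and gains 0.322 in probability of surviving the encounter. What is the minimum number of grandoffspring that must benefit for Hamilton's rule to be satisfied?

r to a grandoffspring = 0.25 (two parent–offspring links: r = (1/2)^2 = 1/4).
Hamilton's rule: n·r·B > C  ⇒  n > C/(r·B) = 0.463/(0.25·0.322) = 5.752.
The smallest integer exceeding 5.752 is 6.

6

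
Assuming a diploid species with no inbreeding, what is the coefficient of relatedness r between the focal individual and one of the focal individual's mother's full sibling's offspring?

Each parent–offspring link contributes a factor of 1/2, and independent paths through distinct common ancestors add.
First cousins share one grandparent pair — two paths of length 4: r = 2·(1/2)^4 = 1/8.

0.125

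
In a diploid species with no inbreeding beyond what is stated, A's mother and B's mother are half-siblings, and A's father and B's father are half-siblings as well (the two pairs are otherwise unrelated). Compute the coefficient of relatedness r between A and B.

Independent pedigree routes through distinct common ancestors add.
A and B are related in two ways: half first cousins through their mothers (r = 1/16) and half first cousins through their fathers (r = 1/16).
r = 1/16 + 1/16 = 1/8 = 0.125.

0.125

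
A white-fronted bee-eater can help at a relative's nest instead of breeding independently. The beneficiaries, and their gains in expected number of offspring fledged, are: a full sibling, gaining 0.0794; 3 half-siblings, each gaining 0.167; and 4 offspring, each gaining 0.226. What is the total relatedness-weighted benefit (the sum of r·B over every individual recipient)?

r to a full sibling = 0.5 (full sibs share both parents — two paths of length 2: r = 2·(1/2)^2 = 1/2).
r to a half-sibling = 1/4 (half-sibs share one parent — one path of length 2: r = (1/2)^2 = 1/4).
r to an offspring = 1/2 (one parent–offspring link: r = (1/2)^1 = 1/2).
Summing one r·B term per recipient: 1·0.5·0.0794 + 3·0.25·0.167 + 4·0.5·0.226 = 0.61695.

0.61695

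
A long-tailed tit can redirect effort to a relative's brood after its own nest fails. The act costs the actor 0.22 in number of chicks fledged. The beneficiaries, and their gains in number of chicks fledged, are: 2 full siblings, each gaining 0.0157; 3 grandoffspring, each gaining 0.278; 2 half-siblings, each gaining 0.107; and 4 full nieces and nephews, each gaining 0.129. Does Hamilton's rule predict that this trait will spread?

Hamilton's rule: the trait is favored when the sum of r·B over every recipient exceeds the actor's cost C.
r to a full sibling = 1/2 (full sibs share both parents — two paths of length 2: r = 2·(1/2)^2 = 1/2).
r to a grandoffspring = 0.25 (two parent–offspring links: r = (1/2)^2 = 1/4).
r to a half-sibling = 0.25 (half-sibs share one parent — one path of length 2: r = (1/2)^2 = 1/4).
r to a full niece or nephew = 0.25 (full aunt/uncle↔niece/nephew: two paths of length 3 through the shared grandparent pair: r = 2·(1/2)^3 = 1/4).
Summing one r·B term per recipient: 2·0.5·0.0157 + 3·0.25·0.278 + 2·0.25·0.107 + 4·0.25·0.129 = 0.4067.
0.4067 > 0.22: the indirect benefit exceeds the cost.

Yes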